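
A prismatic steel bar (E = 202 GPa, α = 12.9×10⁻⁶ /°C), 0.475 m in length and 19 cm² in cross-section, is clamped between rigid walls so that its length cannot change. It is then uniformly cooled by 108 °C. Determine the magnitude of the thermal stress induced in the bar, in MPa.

Because both ends are immovable the net strain is zero, and the suppressed thermal strain is αΔT = 12.9×10⁻⁶ × 108 = 1393.2×10⁻⁶.
σ = EαΔT = 202×10³ × 12.9×10⁻⁶ × 108 = 281.4 MPa (tensile; the bar is trying to contract).

σ ≈ 281 MPa (tensile)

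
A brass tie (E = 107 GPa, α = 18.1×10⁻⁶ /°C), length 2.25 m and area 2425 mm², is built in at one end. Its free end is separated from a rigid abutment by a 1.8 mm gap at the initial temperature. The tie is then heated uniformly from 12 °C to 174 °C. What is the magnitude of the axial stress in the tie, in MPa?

If the wall were absent the tie would grow by αΔT L = 18.1×10⁻⁶ × 162 × 2250 = 6.597 mm.
After closing the 1.8 mm clearance, 6.597 − 1.8 = 4.797 mm of expansion remains to be suppressed by the wall.
Compatibility: PL/(AE) = 4.797 mm, so σ = P/A = E × (4.797/2250) = 228.1 MPa.

σ ≈ 228 MPa (compressive)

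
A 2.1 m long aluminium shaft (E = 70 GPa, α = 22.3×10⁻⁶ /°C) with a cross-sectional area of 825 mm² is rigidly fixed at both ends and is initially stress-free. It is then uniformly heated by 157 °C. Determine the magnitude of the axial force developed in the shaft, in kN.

P ≈ 202 kN (compressive)

Full restraint means ε = 0, so the stress is σ = EαΔT = 70×10³ × 22.3×10⁻⁶ × 157 = 245.1 MPa.
Then P = σA = 245.1 × 825 mm² = 202.2 kN, compressive.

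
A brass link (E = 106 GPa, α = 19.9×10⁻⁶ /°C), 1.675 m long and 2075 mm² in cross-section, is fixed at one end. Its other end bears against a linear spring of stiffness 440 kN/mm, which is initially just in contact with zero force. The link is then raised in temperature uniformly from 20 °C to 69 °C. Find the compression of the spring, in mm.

δ ≈ 0.375 mm

Free thermal expansion: δ_free = αΔT L = 19.9×10⁻⁶ × 49 × 1675 = 1.633 mm.
With a force P in the spring, the elastic change of the link is PL/(AE) and that of the spring is P/k; compatibility requires their sum to equal δ_free.
So P = δ_free / [L/(AE) + 1/k] = 1.633 / [ 1675/(2075×106×10³) + 1/(440×10³) ].
P = 1.633 / 9.888×10⁻⁶ = 165200 N.
Spring compression = P/k = 165200/(440×10³) = 0.3754 mm.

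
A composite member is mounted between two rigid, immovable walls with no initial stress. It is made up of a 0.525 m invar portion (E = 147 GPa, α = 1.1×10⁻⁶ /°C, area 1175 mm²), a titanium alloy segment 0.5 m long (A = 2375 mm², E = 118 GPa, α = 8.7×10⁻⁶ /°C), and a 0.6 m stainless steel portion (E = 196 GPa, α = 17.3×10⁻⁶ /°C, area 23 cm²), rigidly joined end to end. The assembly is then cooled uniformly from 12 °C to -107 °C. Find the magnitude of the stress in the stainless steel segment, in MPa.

If the supports were absent, the total length change would be Σ αᵢΔT Lᵢ = 1.1×10⁻⁶×119×525 + 8.7×10⁻⁶×119×500 + 17.3×10⁻⁶×119×600 = 1.822 mm.
Since the ends are fixed, an axial force P builds up, equal in every segment, with P · Σ Lᵢ/(AᵢEᵢ) = δ_free.
The series flexibility is Σ Lᵢ/(AᵢEᵢ) = 525/(1175×147×10³) + 500/(2375×118×10³) + 600/(2300×196×10³) = 6.155×10⁻⁶ mm/N.
Hence P = δ_free / Σ(L/AE) = 1.822/6.155×10⁻⁶ = 296 kN (tensile).
σ_{stainless steel} = P / A = 296000 / 2300 = 128.7 MPa.

σ ≈ 129 MPa (tensile)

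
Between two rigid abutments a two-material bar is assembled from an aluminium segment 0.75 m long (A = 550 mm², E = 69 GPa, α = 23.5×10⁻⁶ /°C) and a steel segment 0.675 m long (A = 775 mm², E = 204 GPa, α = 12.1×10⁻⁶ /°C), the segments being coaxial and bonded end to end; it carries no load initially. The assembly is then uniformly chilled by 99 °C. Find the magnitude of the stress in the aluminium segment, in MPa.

σ ≈ 193 MPa (tensile)

If the supports were absent, the total length change would be Σ αᵢΔT Lᵢ = 23.5×10⁻⁶×99×750 + 12.1×10⁻⁶×99×675 = 2.553 mm.
Since the ends are fixed, an axial force P builds up, equal in every segment, with P · Σ Lᵢ/(AᵢEᵢ) = δ_free.
The series flexibility is Σ Lᵢ/(AᵢEᵢ) = 750/(550×69×10³) + 675/(775×204×10³) = 2.403×10⁻⁵ mm/N.
P = 2.553 / 2.403×10⁻⁵ = 106300 N = 106.3 kN, tensile.
σ_{aluminium} = P / A = 106300 / 550 = 193.2 MPa.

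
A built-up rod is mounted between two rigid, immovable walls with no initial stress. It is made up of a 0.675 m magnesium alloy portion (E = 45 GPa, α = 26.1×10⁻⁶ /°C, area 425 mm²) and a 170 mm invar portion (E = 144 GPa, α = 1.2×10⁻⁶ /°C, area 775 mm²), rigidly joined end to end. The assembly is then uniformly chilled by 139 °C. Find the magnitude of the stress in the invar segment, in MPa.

If the supports were absent, the total length change would be Σ αᵢΔT Lᵢ = 26.1×10⁻⁶×139×675 + 1.2×10⁻⁶×139×170 = 2.477 mm.
Since the ends are fixed, an axial force P builds up, equal in every segment, with P · Σ Lᵢ/(AᵢEᵢ) = δ_free.
Σ Lᵢ/(AᵢEᵢ) = 675/(425×45×10³) + 170/(775×144×10³) = 3.682×10⁻⁵ mm/N.
Hence P = δ_free / Σ(L/AE) = 2.477/3.682×10⁻⁵ = 67.28 kN (tensile).
σ_{invar} = P / A = 67280 / 775 = 86.82 MPa.

σ ≈ 86.8 MPa (tensile)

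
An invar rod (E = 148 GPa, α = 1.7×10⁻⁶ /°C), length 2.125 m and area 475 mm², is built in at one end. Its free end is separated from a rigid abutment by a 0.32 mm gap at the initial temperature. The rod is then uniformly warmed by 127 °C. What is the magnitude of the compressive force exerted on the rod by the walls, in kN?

Unrestrained expansion: δ_free = αΔT L = 1.7×10⁻⁶ × 127 × 2125 = 0.4588 mm.
This exceeds the 0.32 mm gap, so the wall pushes back. The portion of expansion that must be recovered elastically is δ_free − gap = 0.4588 − 0.32 = 0.1388 mm.
Compatibility: PL/(AE) = 0.1388 mm, so σ = P/A = E × (0.1388/2125) = 9.666 MPa.
P = σA = 9.666 × 475 = 4.591 kN.

P ≈ 4.59 kN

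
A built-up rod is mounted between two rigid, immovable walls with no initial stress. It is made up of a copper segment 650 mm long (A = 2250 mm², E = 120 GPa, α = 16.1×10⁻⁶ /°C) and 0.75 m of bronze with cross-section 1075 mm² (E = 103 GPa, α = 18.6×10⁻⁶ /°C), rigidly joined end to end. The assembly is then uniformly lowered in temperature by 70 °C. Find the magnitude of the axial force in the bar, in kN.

With the walls removed the bar would change length by δ_free = Σ αᵢΔT Lᵢ = 16.1×10⁻⁶×70×650 + 18.6×10⁻⁶×70×750 = 1.709 mm.
The walls prevent any net length change, so an axial force P (same in every segment) develops. Compatibility: P · Σ Lᵢ/(AᵢEᵢ) = δ_free.
The series flexibility is Σ Lᵢ/(AᵢEᵢ) = 650/(2250×120×10³) + 750/(1075×103×10³) = 9.181×10⁻⁶ mm/N.
So P = 1.709 / 9.181×10⁻⁶ = 186.2 kN, tensile.

P ≈ 186 kN (tensile)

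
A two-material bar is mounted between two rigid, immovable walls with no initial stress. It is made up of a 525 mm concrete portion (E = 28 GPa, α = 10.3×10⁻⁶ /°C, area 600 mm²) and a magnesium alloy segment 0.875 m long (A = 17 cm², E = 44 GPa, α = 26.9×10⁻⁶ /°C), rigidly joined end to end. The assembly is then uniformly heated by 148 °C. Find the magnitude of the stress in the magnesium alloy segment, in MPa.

σ ≈ 58.7 MPa (compressive)

Free thermal expansion of the whole bar: Σ αᵢΔT Lᵢ = 10.3×10⁻⁶×148×525 + 26.9×10⁻⁶×148×875 = 4.284 mm.
Since the ends are fixed, an axial force P builds up, equal in every segment, with P · Σ Lᵢ/(AᵢEᵢ) = δ_free.
Σ Lᵢ/(AᵢEᵢ) = 525/(600×28×10³) + 875/(1700×44×10³) = 4.295×10⁻⁵ mm/N.
P = 4.284 / 4.295×10⁻⁵ = 99750 N = 99.75 kN, compressive.
σ_{magnesium alloy} = P / A = 99750 / 1700 = 58.67 MPa.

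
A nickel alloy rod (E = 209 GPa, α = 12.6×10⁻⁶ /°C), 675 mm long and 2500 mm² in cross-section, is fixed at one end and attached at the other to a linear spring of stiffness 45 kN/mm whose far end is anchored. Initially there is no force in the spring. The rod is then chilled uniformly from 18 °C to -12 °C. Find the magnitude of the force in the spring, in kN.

If the spring were absent the rod would shorten by αΔT L = 12.6×10⁻⁶ × 30 × 675 = 0.2551 mm.
Let P be the tensile force in the spring. The rod extends elastically by PL/(AE) and the spring stretches by P/k; together these equal δ_free.
So P = δ_free / [L/(AE) + 1/k] = 0.2551 / [ 675/(2500×209×10³) + 1/(45×10³) ].
P = 0.2551 / 2.351×10⁻⁵ = 10850 N.

P ≈ 10.9 kN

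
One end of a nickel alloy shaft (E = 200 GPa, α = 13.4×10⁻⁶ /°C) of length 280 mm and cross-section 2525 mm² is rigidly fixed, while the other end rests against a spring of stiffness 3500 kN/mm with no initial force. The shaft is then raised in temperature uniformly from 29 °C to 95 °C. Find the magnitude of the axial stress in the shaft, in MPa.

If the spring were absent the shaft would lengthen by αΔT L = 13.4×10⁻⁶ × 66 × 280 = 0.2476 mm.
Let P be the compressive force at the spring. The shaft shortens elastically by PL/(AE) and the spring compresses by P/k; together these equal δ_free.
So P = δ_free / [L/(AE) + 1/k] = 0.2476 / [ 280/(2525×200×10³) + 1/(3500×10³) ].
P = 0.2476 / 8.402×10⁻⁷ = 294700 N.
σ = P/A = 294700/2525 = 116.7 MPa.

σ ≈ 117 MPa (compressive)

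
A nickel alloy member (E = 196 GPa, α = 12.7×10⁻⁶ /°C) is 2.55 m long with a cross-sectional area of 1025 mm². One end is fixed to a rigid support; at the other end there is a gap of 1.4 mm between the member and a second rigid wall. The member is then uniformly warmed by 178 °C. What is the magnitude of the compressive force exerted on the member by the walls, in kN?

Unrestrained expansion: δ_free = αΔT L = 12.7×10⁻⁶ × 178 × 2550 = 5.765 mm.
After closing the 1.4 mm clearance, 5.765 − 1.4 = 4.365 mm of expansion remains to be suppressed by the wall.
That suppressed elongation corresponds to σ = E·Δ/L = 196×10³ × 4.365/2550 = 335.5 MPa.
P = σA = 335.5 × 1025 = 343.9 kN.

P ≈ 344 kN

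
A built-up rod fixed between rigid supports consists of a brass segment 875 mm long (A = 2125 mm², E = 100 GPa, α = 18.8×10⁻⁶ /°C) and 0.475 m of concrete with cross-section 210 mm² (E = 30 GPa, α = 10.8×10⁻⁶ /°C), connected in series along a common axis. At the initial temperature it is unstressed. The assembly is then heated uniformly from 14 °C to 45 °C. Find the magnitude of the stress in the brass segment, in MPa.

σ ≈ 3.96 MPa (compressive)

With the walls removed the bar would change length by δ_free = Σ αᵢΔT Lᵢ = 18.8×10⁻⁶×31×875 + 10.8×10⁻⁶×31×475 = 0.669 mm.
Since the ends are fixed, an axial force P builds up, equal in every segment, with P · Σ Lᵢ/(AᵢEᵢ) = δ_free.
Σ Lᵢ/(AᵢEᵢ) = 875/(2125×100×10³) + 475/(210×30×10³) = 7.951×10⁻⁵ mm/N.
So P = 0.669 / 7.951×10⁻⁵ = 8.413 kN, compressive.
σ_{brass} = P / A = 8413 / 2125 = 3.959 MPa.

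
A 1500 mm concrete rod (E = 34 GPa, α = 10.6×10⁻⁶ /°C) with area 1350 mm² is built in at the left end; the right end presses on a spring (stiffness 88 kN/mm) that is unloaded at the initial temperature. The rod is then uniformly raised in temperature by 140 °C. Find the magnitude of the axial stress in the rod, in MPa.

Free thermal expansion: δ_free = αΔT L = 10.6×10⁻⁶ × 140 × 1500 = 2.226 mm.
With a force P in the spring, the elastic change of the rod is PL/(AE) and that of the spring is P/k; compatibility requires their sum to equal δ_free.
P [ L/(AE) + 1/k ] = δ_free → P [ 1500/(1350×34×10³) + 1/(88×10³) ] = 2.226.
P = 2.226 / 4.404×10⁻⁵ = 50540 N.
σ = P/A = 50540/1350 = 37.44 MPa.

σ ≈ 37.4 MPa (compressive)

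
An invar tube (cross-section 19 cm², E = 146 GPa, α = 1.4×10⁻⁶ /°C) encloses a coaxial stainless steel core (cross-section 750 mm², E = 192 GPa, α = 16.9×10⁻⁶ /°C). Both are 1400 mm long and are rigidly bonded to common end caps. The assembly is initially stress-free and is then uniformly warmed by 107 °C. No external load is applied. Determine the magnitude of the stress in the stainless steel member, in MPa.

The stainless steel has the larger α, so on heating it would change length more than the invar if both were free. The rigid plates force a common final length, so the stainless steel is put into compression and the invar into tension, with equal and opposite forces P (no external load).
Setting the final lengths equal and cancelling L: (α₁ − α₂)ΔT = P/(A₁E₁) + P/(A₂E₂).
|α₁ − α₂|·ΔT = 15.5×10⁻⁶ × 107 = 0.001658.
1/(A₁E₁) + 1/(A₂E₂) = 1/(1900×146×10³) + 1/(750×192×10³) = 1.055×10⁻⁸ N⁻¹.
P = 0.001658 / 1.055×10⁻⁸ = 157200 N = 157.2 kN.
σ_{stainless steel} = P/A₂ = 157200/750 = 209.6 MPa, compressive.

σ ≈ 210 MPa (compressive)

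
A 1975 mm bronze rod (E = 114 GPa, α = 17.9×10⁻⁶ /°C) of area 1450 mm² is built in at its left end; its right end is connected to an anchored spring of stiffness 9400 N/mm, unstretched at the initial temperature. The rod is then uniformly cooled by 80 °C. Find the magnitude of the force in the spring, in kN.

If the spring were absent the rod would shorten by αΔT L = 17.9×10⁻⁶ × 80 × 1975 = 2.828 mm.
With a force P in the spring, the elastic change of the rod is PL/(AE) and that of the spring is P/k; compatibility requires their sum to equal δ_free.
P [ L/(AE) + 1/k ] = δ_free → P [ 1975/(1450×114×10³) + 1/(9400) ] = 2.828.
P = 2.828 / 0.0001183 = 23900 N.

P ≈ 23.9 kN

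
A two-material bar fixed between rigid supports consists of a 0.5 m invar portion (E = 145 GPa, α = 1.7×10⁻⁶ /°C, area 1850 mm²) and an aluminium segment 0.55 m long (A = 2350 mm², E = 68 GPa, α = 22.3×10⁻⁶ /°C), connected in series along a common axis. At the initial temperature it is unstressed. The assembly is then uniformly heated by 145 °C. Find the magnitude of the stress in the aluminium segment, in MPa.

Free thermal expansion of the whole bar: Σ αᵢΔT Lᵢ = 1.7×10⁻⁶×145×500 + 22.3×10⁻⁶×145×550 = 1.902 mm.
The rigid supports impose zero overall length change; the single axial force P common to all segments must satisfy P Σ Lᵢ/(AᵢEᵢ) = δ_free.
The series flexibility is Σ Lᵢ/(AᵢEᵢ) = 500/(1850×145×10³) + 550/(2350×68×10³) = 5.306×10⁻⁶ mm/N.
Hence P = δ_free / Σ(L/AE) = 1.902/5.306×10⁻⁶ = 358.4 kN (compressive).
σ_{aluminium} = P / A = 358400 / 2350 = 152.5 MPa.

σ ≈ 153 MPa (compressive)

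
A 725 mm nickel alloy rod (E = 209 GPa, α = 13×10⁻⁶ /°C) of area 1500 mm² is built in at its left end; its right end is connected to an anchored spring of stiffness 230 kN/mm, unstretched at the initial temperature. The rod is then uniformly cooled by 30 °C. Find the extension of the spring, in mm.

The unrestrained thermal change is αΔT L = 13×10⁻⁶ × 30 × 725 = 0.2828 mm.
Let P be the tensile force in the spring. The rod extends elastically by PL/(AE) and the spring stretches by P/k; together these equal δ_free.
So P = δ_free / [L/(AE) + 1/k] = 0.2828 / [ 725/(1500×209×10³) + 1/(230×10³) ].
P = 0.2828 / 6.66×10⁻⁶ = 42450 N.
Spring extension = P/k = 42450/(230×10³) = 0.1846 mm.

δ ≈ 0.185 mm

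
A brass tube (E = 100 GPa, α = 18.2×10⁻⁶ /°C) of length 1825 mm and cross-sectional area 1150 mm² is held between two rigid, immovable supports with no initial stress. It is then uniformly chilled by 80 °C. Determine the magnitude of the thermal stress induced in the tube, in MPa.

σ ≈ 146 MPa (tensile)

With length fixed, the mechanical strain must cancel the thermal strain αΔT = 18.2×10⁻⁶ × 80 = 1456×10⁻⁶.
Hence σ = E·αΔT = 100×10³ × 1456×10⁻⁶ = 145.6 MPa, tensile.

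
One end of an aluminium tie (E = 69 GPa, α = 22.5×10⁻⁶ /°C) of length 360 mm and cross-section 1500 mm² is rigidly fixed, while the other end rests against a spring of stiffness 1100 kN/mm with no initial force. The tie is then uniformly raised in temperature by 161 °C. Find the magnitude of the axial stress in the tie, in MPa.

Free thermal expansion: δ_free = αΔT L = 22.5×10⁻⁶ × 161 × 360 = 1.304 mm.
Let P be the compressive force at the spring. The tie shortens elastically by PL/(AE) and the spring compresses by P/k; together these equal δ_free.
P [ L/(AE) + 1/k ] = δ_free → P [ 360/(1500×69×10³) + 1/(1100×10³) ] = 1.304.
P = 1.304 / 4.387×10⁻⁶ = 297200 N.
σ = P/A = 297200/1500 = 198.2 MPa.

σ ≈ 198 MPa (compressive)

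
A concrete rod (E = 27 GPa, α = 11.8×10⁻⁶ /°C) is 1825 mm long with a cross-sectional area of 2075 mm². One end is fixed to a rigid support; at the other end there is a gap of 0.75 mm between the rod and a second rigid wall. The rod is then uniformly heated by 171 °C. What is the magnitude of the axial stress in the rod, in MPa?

If the wall were absent the rod would grow by αΔT L = 11.8×10⁻⁶ × 171 × 1825 = 3.682 mm.
This exceeds the 0.75 mm gap, so the wall pushes back. The portion of expansion that must be recovered elastically is δ_free − gap = 3.682 − 0.75 = 2.932 mm.
That suppressed elongation corresponds to σ = E·Δ/L = 27×10³ × 2.932/1825 = 43.38 MPa.

σ ≈ 43.4 MPa (compressive)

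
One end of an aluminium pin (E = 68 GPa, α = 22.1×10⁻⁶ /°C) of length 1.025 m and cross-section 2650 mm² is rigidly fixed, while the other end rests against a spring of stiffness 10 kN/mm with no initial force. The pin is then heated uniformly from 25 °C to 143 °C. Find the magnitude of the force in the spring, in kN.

Free thermal expansion: δ_free = αΔT L = 22.1×10⁻⁶ × 118 × 1025 = 2.673 mm.
Let P be the compressive force at the spring. The pin shortens elastically by PL/(AE) and the spring compresses by P/k; together these equal δ_free.
So P = δ_free / [L/(AE) + 1/k] = 2.673 / [ 1025/(2650×68×10³) + 1/(10×10³) ].
P = 2.673 / 0.0001057 = 25290 N.

P ≈ 25.3 kN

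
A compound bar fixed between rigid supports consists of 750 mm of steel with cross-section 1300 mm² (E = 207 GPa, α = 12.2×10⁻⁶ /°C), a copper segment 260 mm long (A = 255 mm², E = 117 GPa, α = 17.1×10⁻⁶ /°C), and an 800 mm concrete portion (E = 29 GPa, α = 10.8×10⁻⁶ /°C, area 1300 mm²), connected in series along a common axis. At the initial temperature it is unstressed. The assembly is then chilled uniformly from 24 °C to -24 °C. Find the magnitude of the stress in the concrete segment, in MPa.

With the walls removed the bar would change length by δ_free = Σ αᵢΔT Lᵢ = 12.2×10⁻⁶×48×750 + 17.1×10⁻⁶×48×260 + 10.8×10⁻⁶×48×800 = 1.067 mm.
The rigid supports impose zero overall length change; the single axial force P common to all segments must satisfy P Σ Lᵢ/(AᵢEᵢ) = δ_free.
Σ Lᵢ/(AᵢEᵢ) = 750/(1300×207×10³) + 260/(255×117×10³) + 800/(1300×29×10³) = 3.272×10⁻⁵ mm/N.
P = 1.067 / 3.272×10⁻⁵ = 32620 N = 32.62 kN, tensile.
σ_{concrete} = P / A = 32620 / 1300 = 25.09 MPa.

σ ≈ 25.1 MPa (tensile)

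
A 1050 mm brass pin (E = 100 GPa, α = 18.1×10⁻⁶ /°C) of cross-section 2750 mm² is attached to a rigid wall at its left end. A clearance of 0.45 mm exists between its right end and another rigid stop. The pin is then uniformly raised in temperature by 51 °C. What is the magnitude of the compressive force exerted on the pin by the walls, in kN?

P ≈ 136 kN

If the wall were absent the pin would grow by αΔT L = 18.1×10⁻⁶ × 51 × 1050 = 0.9693 mm.
This exceeds the 0.45 mm gap, so the wall pushes back. The portion of expansion that must be recovered elastically is δ_free − gap = 0.9693 − 0.45 = 0.5193 mm.
Compatibility: PL/(AE) = 0.5193 mm, so σ = P/A = E × (0.5193/1050) = 49.45 MPa.
P = σA = 49.45 × 2750 = 136 kN.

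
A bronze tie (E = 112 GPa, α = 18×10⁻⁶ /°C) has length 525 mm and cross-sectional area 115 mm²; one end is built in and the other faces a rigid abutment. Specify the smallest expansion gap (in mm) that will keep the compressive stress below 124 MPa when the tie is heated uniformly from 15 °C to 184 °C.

g ≈ 1.02 mm

Free expansion if unrestrained: δ_free = αΔT L = 18×10⁻⁶ × 169 × 525 = 1.597 mm.
At the allowable stress the elastic shortening the wall may impose is σL/E = 124 × 525 / (112×10³) = 0.5813 mm.
The gap must absorb the remainder: g_min = 1.597 − 0.5813 = 1.016 mm.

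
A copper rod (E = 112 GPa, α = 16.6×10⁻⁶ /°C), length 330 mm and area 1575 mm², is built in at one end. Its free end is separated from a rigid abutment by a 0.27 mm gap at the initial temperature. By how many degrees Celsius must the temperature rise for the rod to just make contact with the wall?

Contact occurs when the free expansion equals the gap: αΔT L = 0.27 mm.
So ΔT = g/(αL) = 0.27/(16.6×10⁻⁶ × 330) = 49.29 °C.

ΔT ≈ 49.3 °C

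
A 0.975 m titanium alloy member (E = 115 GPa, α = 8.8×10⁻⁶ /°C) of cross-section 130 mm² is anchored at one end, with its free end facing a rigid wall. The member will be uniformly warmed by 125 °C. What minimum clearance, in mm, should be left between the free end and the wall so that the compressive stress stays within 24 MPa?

g ≈ 0.869 mm

With no wall the member would lengthen by αΔT L = 8.8×10⁻⁶ × 125 × 975 = 1.073 mm.
At the allowable stress the elastic shortening the wall may impose is σL/E = 24 × 975 / (115×10³) = 0.2035 mm.
So the gap has to take up the difference, g_min = δ_free − σL/E = 1.073 − 0.2035 = 0.869 mm.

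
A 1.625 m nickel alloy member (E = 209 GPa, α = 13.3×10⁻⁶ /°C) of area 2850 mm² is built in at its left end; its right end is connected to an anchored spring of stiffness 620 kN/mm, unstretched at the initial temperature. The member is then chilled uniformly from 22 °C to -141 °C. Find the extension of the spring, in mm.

If the spring were absent the member would shorten by αΔT L = 13.3×10⁻⁶ × 163 × 1625 = 3.523 mm.
With a force P in the spring, the elastic change of the member is PL/(AE) and that of the spring is P/k; compatibility requires their sum to equal δ_free.
So P = δ_free / [L/(AE) + 1/k] = 3.523 / [ 1625/(2850×209×10³) + 1/(620×10³) ].
P = 3.523 / 4.341×10⁻⁶ = 811500 N.
Spring extension = P/k = 811500/(620×10³) = 1.309 mm.

δ ≈ 1.31 mm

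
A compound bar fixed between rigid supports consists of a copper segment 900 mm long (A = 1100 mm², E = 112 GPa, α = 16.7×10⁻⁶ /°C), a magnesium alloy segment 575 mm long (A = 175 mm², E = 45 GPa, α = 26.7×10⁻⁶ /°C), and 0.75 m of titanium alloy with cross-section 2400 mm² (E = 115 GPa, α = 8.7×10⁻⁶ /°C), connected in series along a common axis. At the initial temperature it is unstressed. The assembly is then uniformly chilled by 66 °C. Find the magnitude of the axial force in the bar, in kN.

With the walls removed the bar would change length by δ_free = Σ αᵢΔT Lᵢ = 16.7×10⁻⁶×66×900 + 26.7×10⁻⁶×66×575 + 8.7×10⁻⁶×66×750 = 2.436 mm.
The rigid supports impose zero overall length change; the single axial force P common to all segments must satisfy P Σ Lᵢ/(AᵢEᵢ) = δ_free.
Σ Lᵢ/(AᵢEᵢ) = 900/(1100×112×10³) + 575/(175×45×10³) + 750/(2400×115×10³) = 8.304×10⁻⁵ mm/N.
Hence P = δ_free / Σ(L/AE) = 2.436/8.304×10⁻⁵ = 29.33 kN (tensile).

P ≈ 29.3 kN (tensile)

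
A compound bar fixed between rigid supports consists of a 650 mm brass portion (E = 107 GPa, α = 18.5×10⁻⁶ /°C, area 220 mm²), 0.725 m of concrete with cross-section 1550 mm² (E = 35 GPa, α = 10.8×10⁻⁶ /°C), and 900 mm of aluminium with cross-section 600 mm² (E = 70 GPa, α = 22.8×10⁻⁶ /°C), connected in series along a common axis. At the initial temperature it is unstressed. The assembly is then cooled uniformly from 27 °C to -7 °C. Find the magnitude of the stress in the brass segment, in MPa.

If the supports were absent, the total length change would be Σ αᵢΔT Lᵢ = 18.5×10⁻⁶×34×650 + 10.8×10⁻⁶×34×725 + 22.8×10⁻⁶×34×900 = 1.373 mm.
The walls prevent any net length change, so an axial force P (same in every segment) develops. Compatibility: P · Σ Lᵢ/(AᵢEᵢ) = δ_free.
The series flexibility is Σ Lᵢ/(AᵢEᵢ) = 650/(220×107×10³) + 725/(1550×35×10³) + 900/(600×70×10³) = 6.241×10⁻⁵ mm/N.
P = 1.373 / 6.241×10⁻⁵ = 22000 N = 22 kN, tensile.
σ_{brass} = P / A = 22000 / 220 = 99.99 MPa.

σ ≈ 100 MPa (tensile)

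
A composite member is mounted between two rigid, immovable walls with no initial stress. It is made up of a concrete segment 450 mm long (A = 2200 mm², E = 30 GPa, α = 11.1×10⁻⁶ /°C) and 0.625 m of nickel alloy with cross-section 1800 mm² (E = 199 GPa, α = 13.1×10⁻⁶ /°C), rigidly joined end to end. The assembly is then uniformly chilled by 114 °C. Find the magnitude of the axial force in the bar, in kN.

Free thermal contraction of the whole bar: Σ αᵢΔT Lᵢ = 11.1×10⁻⁶×114×450 + 13.1×10⁻⁶×114×625 = 1.503 mm.
The rigid supports impose zero overall length change; the single axial force P common to all segments must satisfy P Σ Lᵢ/(AᵢEᵢ) = δ_free.
Σ Lᵢ/(AᵢEᵢ) = 450/(2200×30×10³) + 625/(1800×199×10³) = 8.563×10⁻⁶ mm/N.
Hence P = δ_free / Σ(L/AE) = 1.503/8.563×10⁻⁶ = 175.5 kN (tensile).

P ≈ 175 kN (tensile)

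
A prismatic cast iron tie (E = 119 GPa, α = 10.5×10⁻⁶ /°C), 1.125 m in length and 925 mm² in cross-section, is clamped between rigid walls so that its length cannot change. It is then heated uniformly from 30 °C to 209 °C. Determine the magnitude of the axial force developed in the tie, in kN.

P ≈ 207 kN (compressive)

With zero net strain, σ = E·αΔT = 119 GPa × 10.5×10⁻⁶ × 179 = 223.7 MPa.
Then P = σA = 223.7 × 925 mm² = 206.9 kN, compressive.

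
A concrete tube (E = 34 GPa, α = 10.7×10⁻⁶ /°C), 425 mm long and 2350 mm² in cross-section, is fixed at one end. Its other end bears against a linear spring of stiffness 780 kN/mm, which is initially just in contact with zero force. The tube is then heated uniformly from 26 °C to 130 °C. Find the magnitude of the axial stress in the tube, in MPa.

σ ≈ 30.5 MPa (compressive)

The unrestrained thermal change is αΔT L = 10.7×10⁻⁶ × 104 × 425 = 0.4729 mm.
Let P be the compressive force at the spring. The tube shortens elastically by PL/(AE) and the spring compresses by P/k; together these equal δ_free.
P [ L/(AE) + 1/k ] = δ_free → P [ 425/(2350×34×10³) + 1/(780×10³) ] = 0.4729.
P = 0.4729 / 6.601×10⁻⁶ = 71640 N.
σ = P/A = 71640/2350 = 30.49 MPa.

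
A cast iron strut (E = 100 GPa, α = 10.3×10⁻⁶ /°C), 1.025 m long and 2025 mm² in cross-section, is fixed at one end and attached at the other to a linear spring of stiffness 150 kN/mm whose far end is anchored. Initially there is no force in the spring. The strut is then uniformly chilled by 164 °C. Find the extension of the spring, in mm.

Free thermal contraction: δ_free = αΔT L = 10.3×10⁻⁶ × 164 × 1025 = 1.731 mm.
With a force P in the spring, the elastic change of the strut is PL/(AE) and that of the spring is P/k; compatibility requires their sum to equal δ_free.
So P = δ_free / [L/(AE) + 1/k] = 1.731 / [ 1025/(2025×100×10³) + 1/(150×10³) ].
P = 1.731 / 1.173×10⁻⁵ = 147600 N.
Spring extension = P/k = 147600/(150×10³) = 0.9842 mm.

δ ≈ 0.984 mm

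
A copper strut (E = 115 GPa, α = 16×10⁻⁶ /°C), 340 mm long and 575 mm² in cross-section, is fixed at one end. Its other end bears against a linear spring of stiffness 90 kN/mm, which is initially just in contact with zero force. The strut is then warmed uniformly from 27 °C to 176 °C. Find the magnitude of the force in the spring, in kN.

P ≈ 49.9 kN

If the spring were absent the strut would lengthen by αΔT L = 16×10⁻⁶ × 149 × 340 = 0.8106 mm.
Let P be the compressive force at the spring. The strut shortens elastically by PL/(AE) and the spring compresses by P/k; together these equal δ_free.
P [ L/(AE) + 1/k ] = δ_free → P [ 340/(575×115×10³) + 1/(90×10³) ] = 0.8106.
P = 0.8106 / 1.625×10⁻⁵ = 49870 N.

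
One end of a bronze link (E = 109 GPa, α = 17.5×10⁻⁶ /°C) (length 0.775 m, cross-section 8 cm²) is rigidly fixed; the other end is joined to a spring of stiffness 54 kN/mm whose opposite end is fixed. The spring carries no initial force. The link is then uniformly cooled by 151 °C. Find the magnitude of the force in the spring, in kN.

P ≈ 74.7 kN

If the spring were absent the link would shorten by αΔT L = 17.5×10⁻⁶ × 151 × 775 = 2.048 mm.
With a force P in the spring, the elastic change of the link is PL/(AE) and that of the spring is P/k; compatibility requires their sum to equal δ_free.
P [ L/(AE) + 1/k ] = δ_free → P [ 775/(800×109×10³) + 1/(54×10³) ] = 2.048.
P = 2.048 / 2.741×10⁻⁵ = 74730 N.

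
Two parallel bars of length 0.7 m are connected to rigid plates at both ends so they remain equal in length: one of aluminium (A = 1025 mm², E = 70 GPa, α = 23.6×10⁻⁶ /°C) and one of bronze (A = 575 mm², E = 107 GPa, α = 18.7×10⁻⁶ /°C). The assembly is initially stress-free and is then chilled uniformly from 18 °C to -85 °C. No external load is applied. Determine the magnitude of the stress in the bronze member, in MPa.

Both members must finish at the same length. With the larger α, the aluminium tends to over-contract; the plates restrain it, putting the aluminium in tension and the bronze in compression. With no external load the two internal forces are equal and opposite, magnitude P.
Equating the net (thermal + elastic) strains gives |α₁ − α₂|·ΔT = P·[1/(A₁E₁) + 1/(A₂E₂)].
|α₁ − α₂|·ΔT = 4.9×10⁻⁶ × 103 = 0.0005047.
1/(A₁E₁) + 1/(A₂E₂) = 1/(1025×70×10³) + 1/(575×107×10³) = 3.019×10⁻⁸ N⁻¹.
So P = 0.0005047 / 3.019×10⁻⁸ = 16.72 kN.
σ_{bronze} = P/A₂ = 16720/575 = 29.07 MPa, compressive.

σ ≈ 29.1 MPa (compressive)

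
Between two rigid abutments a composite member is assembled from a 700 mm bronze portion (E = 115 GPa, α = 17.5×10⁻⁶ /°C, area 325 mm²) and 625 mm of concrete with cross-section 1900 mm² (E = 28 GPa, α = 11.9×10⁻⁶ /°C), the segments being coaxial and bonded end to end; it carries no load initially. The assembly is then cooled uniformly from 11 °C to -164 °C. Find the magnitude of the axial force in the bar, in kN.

Free thermal contraction of the whole bar: Σ αᵢΔT Lᵢ = 17.5×10⁻⁶×175×700 + 11.9×10⁻⁶×175×625 = 3.445 mm.
The walls prevent any net length change, so an axial force P (same in every segment) develops. Compatibility: P · Σ Lᵢ/(AᵢEᵢ) = δ_free.
Σ Lᵢ/(AᵢEᵢ) = 700/(325×115×10³) + 625/(1900×28×10³) = 3.048×10⁻⁵ mm/N.
Hence P = δ_free / Σ(L/AE) = 3.445/3.048×10⁻⁵ = 113 kN (tensile).

P ≈ 113 kN (tensile)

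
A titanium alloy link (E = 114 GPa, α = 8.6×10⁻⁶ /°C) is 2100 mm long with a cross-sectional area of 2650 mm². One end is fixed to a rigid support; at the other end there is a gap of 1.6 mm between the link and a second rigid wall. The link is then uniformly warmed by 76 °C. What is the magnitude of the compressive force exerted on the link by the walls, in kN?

Free thermal elongation = αΔT L = 8.6×10⁻⁶ × 76 × 2100 = 1.373 mm.
Since δ_free = 1.37 mm is less than the 1.6 mm gap, the link never touches the wall. No axial force develops.

P ≈ 0 kN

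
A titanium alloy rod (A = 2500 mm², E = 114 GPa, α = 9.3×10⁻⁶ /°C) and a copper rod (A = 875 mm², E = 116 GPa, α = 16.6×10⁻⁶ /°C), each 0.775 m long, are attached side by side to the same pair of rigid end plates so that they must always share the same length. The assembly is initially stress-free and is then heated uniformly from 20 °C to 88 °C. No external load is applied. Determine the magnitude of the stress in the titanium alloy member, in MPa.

σ ≈ 14.9 MPa (tensile)

Equilibrium of a rigid end plate with no external load gives equal and opposite internal forces ±P in the two members. Since α_{copper} > α_{titanium alloy}, heating drives the copper into compression and the titanium alloy into tension.
Equating the net (thermal + elastic) strains gives |α₁ − α₂|·ΔT = P·[1/(A₁E₁) + 1/(A₂E₂)].
|α₁ − α₂|·ΔT = 7.3×10⁻⁶ × 68 = 0.0004964.
1/(A₁E₁) + 1/(A₂E₂) = 1/(2500×114×10³) + 1/(875×116×10³) = 1.336×10⁻⁸ N⁻¹.
P = 0.0004964 / 1.336×10⁻⁸ = 37150 N = 37.15 kN.
σ_{titanium alloy} = P/A₁ = 37150/2500 = 14.86 MPa, tensile.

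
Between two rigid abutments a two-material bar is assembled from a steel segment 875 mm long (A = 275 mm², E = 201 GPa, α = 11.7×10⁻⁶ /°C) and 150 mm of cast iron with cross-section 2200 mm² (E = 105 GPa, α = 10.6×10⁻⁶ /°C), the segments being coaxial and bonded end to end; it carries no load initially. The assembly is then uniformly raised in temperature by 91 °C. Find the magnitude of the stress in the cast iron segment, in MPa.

With the walls removed the bar would change length by δ_free = Σ αᵢΔT Lᵢ = 11.7×10⁻⁶×91×875 + 10.6×10⁻⁶×91×150 = 1.076 mm.
The rigid supports impose zero overall length change; the single axial force P common to all segments must satisfy P Σ Lᵢ/(AᵢEᵢ) = δ_free.
Σ Lᵢ/(AᵢEᵢ) = 875/(275×201×10³) + 150/(2200×105×10³) = 1.648×10⁻⁵ mm/N.
Hence P = δ_free / Σ(L/AE) = 1.076/1.648×10⁻⁵ = 65.31 kN (compressive).
σ_{cast iron} = P / A = 65310 / 2200 = 29.69 MPa.

σ ≈ 29.7 MPa (compressive)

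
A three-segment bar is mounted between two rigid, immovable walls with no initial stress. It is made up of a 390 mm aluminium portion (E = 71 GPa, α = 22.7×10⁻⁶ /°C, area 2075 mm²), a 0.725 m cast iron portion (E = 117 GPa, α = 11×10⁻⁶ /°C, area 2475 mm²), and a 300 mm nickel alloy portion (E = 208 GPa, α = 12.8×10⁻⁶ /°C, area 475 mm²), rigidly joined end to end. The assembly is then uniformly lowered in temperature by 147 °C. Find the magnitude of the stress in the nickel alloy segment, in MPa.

With the walls removed the bar would change length by δ_free = Σ αᵢΔT Lᵢ = 22.7×10⁻⁶×147×390 + 11×10⁻⁶×147×725 + 12.8×10⁻⁶×147×300 = 3.038 mm.
The walls prevent any net length change, so an axial force P (same in every segment) develops. Compatibility: P · Σ Lᵢ/(AᵢEᵢ) = δ_free.
The series flexibility is Σ Lᵢ/(AᵢEᵢ) = 390/(2075×71×10³) + 725/(2475×117×10³) + 300/(475×208×10³) = 8.187×10⁻⁶ mm/N.
Hence P = δ_free / Σ(L/AE) = 3.038/8.187×10⁻⁶ = 371.1 kN (tensile).
σ_{nickel alloy} = P / A = 371100 / 475 = 781.2 MPa.

σ ≈ 781 MPa (tensile)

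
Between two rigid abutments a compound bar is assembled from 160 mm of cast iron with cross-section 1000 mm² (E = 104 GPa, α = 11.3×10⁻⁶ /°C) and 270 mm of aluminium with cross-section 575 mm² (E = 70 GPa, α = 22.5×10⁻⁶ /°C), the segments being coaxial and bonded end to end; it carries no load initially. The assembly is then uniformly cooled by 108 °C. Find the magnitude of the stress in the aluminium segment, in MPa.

σ ≈ 180 MPa (tensile)

Free thermal contraction of the whole bar: Σ αᵢΔT Lᵢ = 11.3×10⁻⁶×108×160 + 22.5×10⁻⁶×108×270 = 0.8514 mm.
The rigid supports impose zero overall length change; the single axial force P common to all segments must satisfy P Σ Lᵢ/(AᵢEᵢ) = δ_free.
Σ Lᵢ/(AᵢEᵢ) = 160/(1000×104×10³) + 270/(575×70×10³) = 8.247×10⁻⁶ mm/N.
So P = 0.8514 / 8.247×10⁻⁶ = 103.2 kN, tensile.
σ_{aluminium} = P / A = 103200 / 575 = 179.5 MPa.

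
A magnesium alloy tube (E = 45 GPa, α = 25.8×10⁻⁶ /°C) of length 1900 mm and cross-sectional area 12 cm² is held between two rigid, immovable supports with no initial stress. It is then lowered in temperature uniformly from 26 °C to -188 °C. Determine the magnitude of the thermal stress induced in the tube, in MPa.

σ ≈ 248 MPa (tensile)

Because both ends are immovable the net strain is zero, and the suppressed thermal strain is αΔT = 25.8×10⁻⁶ × 214 = 5521.2×10⁻⁶.
Hence σ = E·αΔT = 45×10³ × 5521.2×10⁻⁶ = 248.5 MPa, tensile.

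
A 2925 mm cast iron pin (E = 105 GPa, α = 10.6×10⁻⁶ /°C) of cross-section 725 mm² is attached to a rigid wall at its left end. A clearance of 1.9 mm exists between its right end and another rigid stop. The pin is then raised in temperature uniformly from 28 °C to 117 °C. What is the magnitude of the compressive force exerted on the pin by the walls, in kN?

Unrestrained expansion: δ_free = αΔT L = 10.6×10⁻⁶ × 89 × 2925 = 2.759 mm.
After closing the 1.9 mm clearance, 2.759 − 1.9 = 0.8594 mm of expansion remains to be suppressed by the wall.
That suppressed elongation corresponds to σ = E·Δ/L = 105×10³ × 0.8594/2925 = 30.85 MPa.
Force on the wall = σA = 30.85 × 725 mm² = 22.37 kN.

P ≈ 22.4 kN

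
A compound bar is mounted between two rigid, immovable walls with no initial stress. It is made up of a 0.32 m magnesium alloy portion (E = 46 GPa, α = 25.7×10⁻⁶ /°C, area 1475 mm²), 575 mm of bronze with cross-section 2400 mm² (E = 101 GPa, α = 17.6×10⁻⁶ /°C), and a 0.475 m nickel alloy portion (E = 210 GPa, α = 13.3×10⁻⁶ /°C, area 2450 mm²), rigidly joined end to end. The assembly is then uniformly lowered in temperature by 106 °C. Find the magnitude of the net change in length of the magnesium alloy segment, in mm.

|ΔL| ≈ 0.667 mm

With the walls removed the bar would change length by δ_free = Σ αᵢΔT Lᵢ = 25.7×10⁻⁶×106×320 + 17.6×10⁻⁶×106×575 + 13.3×10⁻⁶×106×475 = 2.614 mm.
The walls prevent any net length change, so an axial force P (same in every segment) develops. Compatibility: P · Σ Lᵢ/(AᵢEᵢ) = δ_free.
The series flexibility is Σ Lᵢ/(AᵢEᵢ) = 320/(1475×46×10³) + 575/(2400×101×10³) + 475/(2450×210×10³) = 8.012×10⁻⁶ mm/N.
Hence P = δ_free / Σ(L/AE) = 2.614/8.012×10⁻⁶ = 326.3 kN (tensile).
For the magnesium alloy segment, free thermal change = 25.7×10⁻⁶×106×320 = 0.8717 mm and elastic change from P = 326300×320/(1475×46×10³) = 1.539 mm; these oppose, so the net change is 0.667 mm (segment lengthens).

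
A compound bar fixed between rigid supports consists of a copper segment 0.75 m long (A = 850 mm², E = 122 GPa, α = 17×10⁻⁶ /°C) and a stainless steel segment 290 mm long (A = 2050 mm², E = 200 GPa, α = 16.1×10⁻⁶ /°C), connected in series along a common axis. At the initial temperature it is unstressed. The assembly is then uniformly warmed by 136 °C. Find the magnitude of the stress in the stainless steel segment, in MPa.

With the walls removed the bar would change length by δ_free = Σ αᵢΔT Lᵢ = 17×10⁻⁶×136×750 + 16.1×10⁻⁶×136×290 = 2.369 mm.
Since the ends are fixed, an axial force P builds up, equal in every segment, with P · Σ Lᵢ/(AᵢEᵢ) = δ_free.
Σ Lᵢ/(AᵢEᵢ) = 750/(850×122×10³) + 290/(2050×200×10³) = 7.94×10⁻⁶ mm/N.
So P = 2.369 / 7.94×10⁻⁶ = 298.4 kN, compressive.
σ_{stainless steel} = P / A = 298400 / 2050 = 145.5 MPa.

σ ≈ 146 MPa (compressive)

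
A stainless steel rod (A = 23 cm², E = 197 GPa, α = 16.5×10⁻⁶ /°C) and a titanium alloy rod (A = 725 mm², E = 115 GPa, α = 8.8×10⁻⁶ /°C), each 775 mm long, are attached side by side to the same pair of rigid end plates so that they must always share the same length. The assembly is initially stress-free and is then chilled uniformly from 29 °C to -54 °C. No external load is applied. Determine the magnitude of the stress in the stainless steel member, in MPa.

Equilibrium of a rigid end plate with no external load gives equal and opposite internal forces ±P in the two members. Since α_{stainless steel} > α_{titanium alloy}, cooling drives the stainless steel into tension and the titanium alloy into compression.
Setting the final lengths equal and cancelling L: (α₁ − α₂)ΔT = P/(A₁E₁) + P/(A₂E₂).
|α₁ − α₂|·ΔT = 7.7×10⁻⁶ × 83 = 0.0006391.
1/(A₁E₁) + 1/(A₂E₂) = 1/(2300×197×10³) + 1/(725×115×10³) = 1.42×10⁻⁸ N⁻¹.
P = 0.0006391 / 1.42×10⁻⁸ = 45000 N = 45 kN.
σ_{stainless steel} = P/A₁ = 45000/2300 = 19.57 MPa, tensile.

σ ≈ 19.6 MPa (tensile)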